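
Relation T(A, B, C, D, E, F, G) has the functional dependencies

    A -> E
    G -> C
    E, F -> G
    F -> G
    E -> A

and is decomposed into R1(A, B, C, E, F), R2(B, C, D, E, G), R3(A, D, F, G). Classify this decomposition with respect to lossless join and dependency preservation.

Lossless test (chase): Rows 1 and 3 agree on A; apply A→E and equate their E entries. Rows 2 and 3 agree on G; apply G→C and equate their C entries. Rows 1 and 3 agree on E, F; apply E, F→G and equate their G entries. Rows 1 and 2 agree on E; apply E→A and equate their A entries. No row becomes fully distinguished — the join is lossy.
Dependency preservation: E, F → G is not contained in any single fragment, but the restricted closure of its left-hand side across the fragments still reaches the right-hand side; the remaining FDs each lie inside some fragment. All dependencies are preserved.

lossy but dependency-preserving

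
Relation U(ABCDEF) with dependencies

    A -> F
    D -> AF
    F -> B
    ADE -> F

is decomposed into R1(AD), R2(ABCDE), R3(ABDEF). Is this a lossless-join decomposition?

Chase test. Columns are ABCDEF; row i has aⱼ where attribute j ∈ Ri, else bᵢⱼ.
Initial tableau (one row per fragment):
  row 1: a1 b12 b13 a4 b15 b16
  row 2: a1 a2 a3 a4 a5 b26
  row 3: a1 a2 b33 a4 a5 a6
Rows 1 and 2 agree on A; apply A→F and equate their F entries.
Rows 1 and 3 agree on A; apply A→F and equate their F entries.
Rows 1 and 2 agree on F; apply F→B and equate their B entries.
Row 2 is now all distinguished symbols — the join is lossless.

Yes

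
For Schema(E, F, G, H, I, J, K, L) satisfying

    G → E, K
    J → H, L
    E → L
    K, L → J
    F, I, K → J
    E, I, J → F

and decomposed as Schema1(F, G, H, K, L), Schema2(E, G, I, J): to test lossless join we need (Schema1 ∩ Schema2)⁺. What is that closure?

E, G, H, J, K, L

Schema1 ∩ Schema2 = {G}.
G → E, K applies, adding E, K
E → L applies, adding L
K, L → J applies, adding J
J → H, L applies, adding H
Closure: {E, G, H, J, K, L}.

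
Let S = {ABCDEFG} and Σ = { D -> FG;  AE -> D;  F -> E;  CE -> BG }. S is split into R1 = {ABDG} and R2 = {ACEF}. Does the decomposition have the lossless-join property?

Common attributes: R1 ∩ R2 = {A}.
No dependency enlarges {A}, so (A)⁺ = {A}.
The closure contains neither all of R1 = {ABDG} nor all of R2 = {ACEF}, so the common attributes are not a superkey of either fragment. The join is lossy.

No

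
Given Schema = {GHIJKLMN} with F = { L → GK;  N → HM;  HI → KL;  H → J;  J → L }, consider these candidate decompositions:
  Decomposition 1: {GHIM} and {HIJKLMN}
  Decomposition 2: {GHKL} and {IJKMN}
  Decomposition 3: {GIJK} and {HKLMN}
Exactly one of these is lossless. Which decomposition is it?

Decomposition 1

Decomposition 1: common = {HIM}, closure = {GHIJKLM} → lossless.
Decomposition 2: common = {K}, closure = {K} → lossy.
Decomposition 3: common = {K}, closure = {K} → lossy.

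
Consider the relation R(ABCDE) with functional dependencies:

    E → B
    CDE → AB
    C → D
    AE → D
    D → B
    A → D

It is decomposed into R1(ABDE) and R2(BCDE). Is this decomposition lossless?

Common attributes: R1 ∩ R2 = {BDE}.
No dependency enlarges {BDE}, so (BDE)⁺ = {BDE}.
The closure contains neither all of R1 = {ABDE} nor all of R2 = {BCDE}, so the common attributes are not a superkey of either fragment. The join is lossy.

No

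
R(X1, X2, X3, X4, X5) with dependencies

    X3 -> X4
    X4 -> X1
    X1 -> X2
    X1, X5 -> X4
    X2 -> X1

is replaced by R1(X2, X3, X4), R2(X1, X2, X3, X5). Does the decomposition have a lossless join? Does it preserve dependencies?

Lossless test: (X2, X3)⁺ = {X1, X2, X3, X4}, which contains all of one fragment — lossless.
Dependency preservation: the restricted closure of {X1, X5} across the fragments never reaches {X4}, so X1, X5 → X4 cannot be enforced without a join — not preserved.

lossless but not dependency-preserving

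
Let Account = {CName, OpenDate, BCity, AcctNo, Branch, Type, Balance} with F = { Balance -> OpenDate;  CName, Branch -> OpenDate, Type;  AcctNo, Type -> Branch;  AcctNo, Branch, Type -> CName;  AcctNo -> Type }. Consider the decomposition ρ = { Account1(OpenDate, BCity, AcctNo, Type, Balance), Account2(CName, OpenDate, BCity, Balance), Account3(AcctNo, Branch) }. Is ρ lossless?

Chase test. Columns are CName, OpenDate, BCity, AcctNo, Branch, Type, Balance; row i has aⱼ where attribute j ∈ Accounti, else bᵢⱼ.
Initial tableau (one row per fragment):
  row 1: b11 a2 a3 a4 b15 a6 a7
  row 2: a1 a2 a3 b24 b25 b26 a7
  row 3: b31 b32 b33 a4 a5 b36 b37
Rows 1 and 3 agree on AcctNo; apply AcctNo→Type and equate their Type entries.
Rows 1 and 3 agree on AcctNo, Type; apply AcctNo, Type→Branch and equate their Branch entries.
Rows 1 and 3 agree on AcctNo, Branch, Type; apply AcctNo, Branch, Type→CName and equate their CName entries.
Rows 1 and 3 agree on CName, Branch; apply CName, Branch→OpenDate, Type and equate their OpenDate, Type entries.
No row becomes fully distinguished — the join is lossy.

No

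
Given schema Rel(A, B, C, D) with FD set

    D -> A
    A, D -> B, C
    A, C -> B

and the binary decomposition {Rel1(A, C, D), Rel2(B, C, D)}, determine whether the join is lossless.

Common attributes: Rel1 ∩ Rel2 = {C, D}.
Closure of {C, D}: D → A applies, adding A; A, D → B, C applies, adding B. So (C, D)⁺ = {A, B, C, D}.
This closure contains every attribute of Rel1, so Rel1 ∩ Rel2 → Rel1. The join is lossless.

Yes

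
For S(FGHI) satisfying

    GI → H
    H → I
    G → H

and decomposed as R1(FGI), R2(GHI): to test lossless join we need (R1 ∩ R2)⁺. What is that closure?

GHI

R1 ∩ R2 = {GI}.
GI → H applies, adding H
Closure: {GHI}.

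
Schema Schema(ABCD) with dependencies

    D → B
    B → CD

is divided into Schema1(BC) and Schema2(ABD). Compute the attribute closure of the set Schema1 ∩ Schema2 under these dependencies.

BCD

Schema1 ∩ Schema2 = {B}.
B → CD applies, adding CD
Closure: {BCD}.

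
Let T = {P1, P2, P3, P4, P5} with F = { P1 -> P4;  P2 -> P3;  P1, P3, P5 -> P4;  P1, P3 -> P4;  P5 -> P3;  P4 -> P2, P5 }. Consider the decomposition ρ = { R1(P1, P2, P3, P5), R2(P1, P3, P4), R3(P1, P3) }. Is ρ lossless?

Yes

Chase test. Columns are P1, P2, P3, P4, P5; row i has aⱼ where attribute j ∈ Ri, else bᵢⱼ.
Initial tableau (one row per fragment):
  row 1: a1 a2 a3 b14 a5
  row 2: a1 b22 a3 a4 b25
  row 3: a1 b32 a3 b34 b35
Rows 1 and 2 agree on P1; apply P1→P4 and equate their P4 entries.
Rows 1 and 3 agree on P1; apply P1→P4 and equate their P4 entries.
Rows 1 and 2 agree on P4; apply P4→P2, P5 and equate their P2, P5 entries.
Rows 1 and 3 agree on P4; apply P4→P2, P5 and equate their P2, P5 entries.
Row 1 is now all distinguished symbols — the join is lossless.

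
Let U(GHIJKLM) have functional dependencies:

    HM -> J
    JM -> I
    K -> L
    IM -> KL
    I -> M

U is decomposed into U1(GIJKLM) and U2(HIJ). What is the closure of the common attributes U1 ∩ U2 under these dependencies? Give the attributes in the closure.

IJKLM

U1 ∩ U2 = {IJ}.
I → M applies, adding M
IM → KL applies, adding KL
Closure: {IJKLM}.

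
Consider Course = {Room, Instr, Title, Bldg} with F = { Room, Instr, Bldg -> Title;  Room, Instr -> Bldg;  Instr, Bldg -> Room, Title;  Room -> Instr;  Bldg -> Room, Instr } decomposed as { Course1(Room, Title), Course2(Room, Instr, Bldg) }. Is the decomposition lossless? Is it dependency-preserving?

Lossless test: (Room)⁺ = {Room, Instr, Title, Bldg}, which contains all of one fragment — lossless.
Dependency preservation: Room, Instr, Bldg → Title; Instr, Bldg → Room, Title are not contained in any single fragment, but the restricted closure of each left-hand side across the fragments still reaches the right-hand side; the remaining FDs each lie inside some fragment. All dependencies are preserved.

lossless and dependency-preserving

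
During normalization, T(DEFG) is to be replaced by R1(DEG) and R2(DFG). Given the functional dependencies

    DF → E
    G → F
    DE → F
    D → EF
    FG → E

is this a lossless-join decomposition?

Common attributes: R1 ∩ R2 = {DG}.
Closure of {DG}: G → F applies, adding F; D → EF applies, adding E. So (DG)⁺ = {DEFG}.
This closure contains every attribute of R1, so R1 ∩ R2 → R1. The join is lossless.

Yes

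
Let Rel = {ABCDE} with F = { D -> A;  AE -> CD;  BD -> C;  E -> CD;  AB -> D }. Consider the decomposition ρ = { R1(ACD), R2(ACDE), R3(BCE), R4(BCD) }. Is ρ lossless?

Chase test. Columns are ABCDE; row i has aⱼ where attribute j ∈ Ri, else bᵢⱼ.
Initial tableau (one row per fragment):
  row 1: a1 b12 a3 a4 b15
  row 2: a1 b22 a3 a4 a5
  row 3: b31 a2 a3 b34 a5
  row 4: b41 a2 a3 a4 b45
Rows 1 and 4 agree on D; apply D→A and equate their A entries.
Rows 2 and 3 agree on E; apply E→CD and equate their CD entries.
Rows 1 and 3 agree on D; apply D→A and equate their A entries.
Row 3 is now all distinguished symbols — the join is lossless.

Yes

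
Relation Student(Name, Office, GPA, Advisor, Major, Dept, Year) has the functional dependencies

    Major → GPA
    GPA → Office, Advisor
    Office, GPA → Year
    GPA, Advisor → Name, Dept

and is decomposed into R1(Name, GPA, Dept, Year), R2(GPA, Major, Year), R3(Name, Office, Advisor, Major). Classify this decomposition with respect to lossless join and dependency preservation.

Lossless test (chase): Rows 2 and 3 agree on Major; apply Major→GPA and equate their GPA entries. Rows 1 and 2 agree on GPA; apply GPA→Office, Advisor and equate their Office, Advisor entries. Rows 1 and 3 agree on GPA; apply GPA→Office, Advisor and equate their Office, Advisor entries. Rows 1 and 3 agree on Office, GPA; apply Office, GPA→Year and equate their Year entries. Rows 1 and 2 agree on GPA, Advisor; apply GPA, Advisor→Name, Dept and equate their Name, Dept entries. Rows 1 and 3 agree on GPA, Advisor; apply GPA, Advisor→Name, Dept and equate their Name, Dept entries. Row 2 is now all distinguished symbols — the join is lossless.
Dependency preservation: the restricted closure of {GPA} across the fragments never reaches {Office, Advisor}, so GPA → Office, Advisor cannot be enforced without a join — not preserved.

lossless but not dependency-preserving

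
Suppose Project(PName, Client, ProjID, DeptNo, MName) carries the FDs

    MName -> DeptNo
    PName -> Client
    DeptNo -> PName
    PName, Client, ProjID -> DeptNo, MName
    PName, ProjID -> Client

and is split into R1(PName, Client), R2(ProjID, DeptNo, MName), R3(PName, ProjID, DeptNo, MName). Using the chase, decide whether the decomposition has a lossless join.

Chase test. Columns are PName, Client, ProjID, DeptNo, MName; row i has aⱼ where attribute j ∈ Ri, else bᵢⱼ.
Initial tableau (one row per fragment):
  row 1: a1 a2 b13 b14 b15
  row 2: b21 b22 a3 a4 a5
  row 3: a1 b32 a3 a4 a5
Rows 1 and 3 agree on PName; apply PName→Client and equate their Client entries.
Rows 2 and 3 agree on DeptNo; apply DeptNo→PName and equate their PName entries.
Rows 2 and 3 agree on PName, ProjID; apply PName, ProjID→Client and equate their Client entries.
Row 2 is now all distinguished symbols — the join is lossless.

Yes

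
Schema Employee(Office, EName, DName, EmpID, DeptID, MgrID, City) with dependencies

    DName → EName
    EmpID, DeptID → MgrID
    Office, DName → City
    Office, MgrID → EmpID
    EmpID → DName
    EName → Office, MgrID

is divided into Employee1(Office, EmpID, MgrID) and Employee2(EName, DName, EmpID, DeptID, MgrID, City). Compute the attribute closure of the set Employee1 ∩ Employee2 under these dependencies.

Office, EName, DName, EmpID, MgrID, City

Employee1 ∩ Employee2 = {EmpID, MgrID}.
EmpID → DName applies, adding DName
DName → EName applies, adding EName
EName → Office, MgrID applies, adding Office
Office, DName → City applies, adding City
Closure: {Office, EName, DName, EmpID, MgrID, City}.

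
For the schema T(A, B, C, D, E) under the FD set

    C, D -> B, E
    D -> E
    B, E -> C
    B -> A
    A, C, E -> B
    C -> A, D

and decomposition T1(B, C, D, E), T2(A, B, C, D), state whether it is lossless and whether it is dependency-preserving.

Lossless test: (B, C, D)⁺ = {A, B, C, D, E}, which contains all of one fragment — lossless.
Dependency preservation: A, C, E → B is not contained in any single fragment, but the restricted closure of its left-hand side across the fragments still reaches the right-hand side; the remaining FDs each lie inside some fragment. All dependencies are preserved.

lossless and dependency-preserving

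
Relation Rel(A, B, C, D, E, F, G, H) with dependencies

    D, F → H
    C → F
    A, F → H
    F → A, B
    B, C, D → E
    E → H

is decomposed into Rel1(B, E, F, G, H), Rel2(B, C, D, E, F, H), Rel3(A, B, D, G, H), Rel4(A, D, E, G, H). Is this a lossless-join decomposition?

No

Chase test. Columns are A, B, C, D, E, F, G, H; row i has aⱼ where attribute j ∈ Reli, else bᵢⱼ.
Initial tableau (one row per fragment):
  row 1: b11 a2 b13 b14 a5 a6 a7 a8
  row 2: b21 a2 a3 a4 a5 a6 b27 a8
  row 3: a1 a2 b33 a4 b35 b36 a7 a8
  row 4: a1 b42 b43 a4 a5 b46 a7 a8
Rows 1 and 2 agree on F; apply F→A, B and equate their A, B entries.
No row becomes fully distinguished — the join is lossy.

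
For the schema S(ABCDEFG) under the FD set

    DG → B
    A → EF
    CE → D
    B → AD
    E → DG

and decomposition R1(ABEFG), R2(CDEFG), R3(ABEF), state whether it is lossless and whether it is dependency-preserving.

Lossless test (chase): Rows 1 and 3 agree on B; apply B→AD and equate their AD entries. Rows 1 and 2 agree on E; apply E→DG and equate their DG entries. Rows 1 and 3 agree on E; apply E→DG and equate their DG entries. Rows 1 and 2 agree on DG; apply DG→B and equate their B entries. Rows 1 and 2 agree on B; apply B→AD and equate their AD entries. Row 2 is now all distinguished symbols — the join is lossless.
Dependency preservation: DG → B; B → AD are not contained in any single fragment, but the restricted closure of each left-hand side across the fragments still reaches the right-hand side; the remaining FDs each lie inside some fragment. All dependencies are preserved.

lossless and dependency-preserving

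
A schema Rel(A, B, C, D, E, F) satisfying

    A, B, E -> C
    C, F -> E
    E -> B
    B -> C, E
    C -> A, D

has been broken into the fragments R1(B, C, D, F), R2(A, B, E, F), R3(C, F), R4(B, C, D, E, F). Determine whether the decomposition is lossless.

Yes

Chase test. Columns are A, B, C, D, E, F; row i has aⱼ where attribute j ∈ Ri, else bᵢⱼ.
Initial tableau (one row per fragment):
  row 1: b11 a2 a3 a4 b15 a6
  row 2: a1 a2 b23 b24 a5 a6
  row 3: b31 b32 a3 b34 b35 a6
  row 4: b41 a2 a3 a4 a5 a6
Rows 1 and 3 agree on C, F; apply C, F→E and equate their E entries.
Rows 1 and 4 agree on C, F; apply C, F→E and equate their E entries.
Rows 1 and 3 agree on E; apply E→B and equate their B entries.
Rows 1 and 2 agree on B; apply B→C, E and equate their C, E entries.
Rows 1 and 2 agree on C; apply C→A, D and equate their A, D entries.
Rows 1 and 3 agree on C; apply C→A, D and equate their A, D entries.
Rows 1 and 4 agree on C; apply C→A, D and equate their A, D entries.
Row 1 is now all distinguished symbols — the join is lossless.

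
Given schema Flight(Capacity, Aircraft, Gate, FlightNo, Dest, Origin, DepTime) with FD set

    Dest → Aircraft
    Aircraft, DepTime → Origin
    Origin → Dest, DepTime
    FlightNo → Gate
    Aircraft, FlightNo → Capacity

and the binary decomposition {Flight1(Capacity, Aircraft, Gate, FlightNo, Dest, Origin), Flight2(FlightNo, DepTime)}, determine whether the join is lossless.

No

Common attributes: Flight1 ∩ Flight2 = {FlightNo}.
Closure of {FlightNo}: FlightNo → Gate applies, adding Gate. So (FlightNo)⁺ = {Gate, FlightNo}.
The closure contains neither all of Flight1 = {Capacity, Aircraft, Gate, FlightNo, Dest, Origin} nor all of Flight2 = {FlightNo, DepTime}, so the common attributes are not a superkey of either fragment. The join is lossy.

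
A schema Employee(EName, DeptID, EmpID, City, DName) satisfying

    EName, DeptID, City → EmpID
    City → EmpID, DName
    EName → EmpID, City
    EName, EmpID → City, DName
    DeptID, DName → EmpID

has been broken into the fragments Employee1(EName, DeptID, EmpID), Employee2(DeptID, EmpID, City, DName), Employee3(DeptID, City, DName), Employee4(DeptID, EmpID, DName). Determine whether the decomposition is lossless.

No

Chase test. Columns are EName, DeptID, EmpID, City, DName; row i has aⱼ where attribute j ∈ Employeei, else bᵢⱼ.
Initial tableau (one row per fragment):
  row 1: a1 a2 a3 b14 b15
  row 2: b21 a2 a3 a4 a5
  row 3: b31 a2 b33 a4 a5
  row 4: b41 a2 a3 b44 a5
Rows 2 and 3 agree on City; apply City→EmpID, DName and equate their EmpID, DName entries.
No row becomes fully distinguished — the join is lossy.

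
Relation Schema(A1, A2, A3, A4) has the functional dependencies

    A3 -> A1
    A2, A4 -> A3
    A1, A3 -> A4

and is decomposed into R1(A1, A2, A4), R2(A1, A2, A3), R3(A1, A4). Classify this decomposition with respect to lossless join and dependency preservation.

lossy and not dependency-preserving

Lossless test (chase): applying each FD to every pair of rows produces no changes in the tableau, so no row becomes fully distinguished — the join is lossy.
Dependency preservation: the restricted closure of {A2, A4} across the fragments never reaches {A3}, so A2, A4 → A3 cannot be enforced without a join — not preserved.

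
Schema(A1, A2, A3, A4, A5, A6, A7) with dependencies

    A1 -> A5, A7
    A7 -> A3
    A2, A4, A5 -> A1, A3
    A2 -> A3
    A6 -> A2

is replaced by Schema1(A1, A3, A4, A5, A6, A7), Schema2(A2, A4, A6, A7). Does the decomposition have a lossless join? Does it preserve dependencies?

lossless but not dependency-preserving

Lossless test: (A4, A6, A7)⁺ = {A2, A3, A4, A6, A7}, which contains all of one fragment — lossless.
Dependency preservation: the restricted closure of {A2, A4, A5} across the fragments never reaches {A1, A3}, so A2, A4, A5 → A1, A3 cannot be enforced without a join — not preserved.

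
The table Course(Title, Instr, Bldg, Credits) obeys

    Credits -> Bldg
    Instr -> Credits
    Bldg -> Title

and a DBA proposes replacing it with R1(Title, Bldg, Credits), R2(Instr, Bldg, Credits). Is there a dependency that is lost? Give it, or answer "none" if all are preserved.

Credits → Bldg lies within R1.
Instr → Credits lies within R2.
Bldg → Title lies within R1.
Every dependency is enforceable on the fragments, so the decomposition is dependency-preserving.

none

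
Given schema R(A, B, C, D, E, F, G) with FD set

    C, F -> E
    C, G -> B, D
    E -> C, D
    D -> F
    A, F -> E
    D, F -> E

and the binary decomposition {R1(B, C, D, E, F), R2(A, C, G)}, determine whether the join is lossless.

Common attributes: R1 ∩ R2 = {C}.
No dependency enlarges {C}, so (C)⁺ = {C}.
The closure contains neither all of R1 = {B, C, D, E, F} nor all of R2 = {A, C, G}, so the common attributes are not a superkey of either fragment. The join is lossy.

No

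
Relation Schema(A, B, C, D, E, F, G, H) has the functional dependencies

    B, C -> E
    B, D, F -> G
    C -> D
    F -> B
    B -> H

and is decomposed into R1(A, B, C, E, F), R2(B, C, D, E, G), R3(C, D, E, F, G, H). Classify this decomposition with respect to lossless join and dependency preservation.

Lossless test (chase): Rows 1 and 2 agree on C; apply C→D and equate their D entries. Rows 1 and 3 agree on F; apply F→B and equate their B entries. Rows 1 and 2 agree on B; apply B→H and equate their H entries. Rows 1 and 3 agree on B; apply B→H and equate their H entries. Rows 1 and 3 agree on B, D, F; apply B, D, F→G and equate their G entries. Row 1 is now all distinguished symbols — the join is lossless.
Dependency preservation: the restricted closure of {B} across the fragments never reaches {H}, so B → H cannot be enforced without a join — not preserved.

lossless but not dependency-preserving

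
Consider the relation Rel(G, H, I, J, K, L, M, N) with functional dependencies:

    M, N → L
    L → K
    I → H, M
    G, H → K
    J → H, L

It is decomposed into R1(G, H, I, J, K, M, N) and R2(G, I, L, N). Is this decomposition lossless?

Yes

Common attributes: R1 ∩ R2 = {G, I, N}.
Closure of {G, I, N}: I → H, M applies, adding H, M; G, H → K applies, adding K; M, N → L applies, adding L. So (G, I, N)⁺ = {G, H, I, K, L, M, N}.
This closure contains every attribute of R2, so R1 ∩ R2 → R2. The join is lossless.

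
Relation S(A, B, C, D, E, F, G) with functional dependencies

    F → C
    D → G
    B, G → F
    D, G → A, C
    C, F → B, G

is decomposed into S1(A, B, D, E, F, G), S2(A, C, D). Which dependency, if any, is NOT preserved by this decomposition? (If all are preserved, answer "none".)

Check F → C: no single fragment contains all of {C, F}, and the restricted closure of {F} across the fragments never reaches {C}.
D → G is preserved.
B, G → F is preserved.
D, G → A, C is preserved.
C, F → B, G is preserved.

F → C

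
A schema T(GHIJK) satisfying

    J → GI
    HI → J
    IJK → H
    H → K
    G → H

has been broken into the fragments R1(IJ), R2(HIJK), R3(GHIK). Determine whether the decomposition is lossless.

Yes

Chase test. Columns are GHIJK; row i has aⱼ where attribute j ∈ Ri, else bᵢⱼ.
Initial tableau (one row per fragment):
  row 1: b11 b12 a3 a4 b15
  row 2: b21 a2 a3 a4 a5
  row 3: a1 a2 a3 b34 a5
Rows 1 and 2 agree on J; apply J→GI and equate their GI entries.
Rows 2 and 3 agree on HI; apply HI→J and equate their J entries.
Rows 1 and 2 agree on G; apply G→H and equate their H entries.
Rows 1 and 3 agree on J; apply J→GI and equate their GI entries.
Rows 1 and 2 agree on H; apply H→K and equate their K entries.
Row 1 is now all distinguished symbols — the join is lossless.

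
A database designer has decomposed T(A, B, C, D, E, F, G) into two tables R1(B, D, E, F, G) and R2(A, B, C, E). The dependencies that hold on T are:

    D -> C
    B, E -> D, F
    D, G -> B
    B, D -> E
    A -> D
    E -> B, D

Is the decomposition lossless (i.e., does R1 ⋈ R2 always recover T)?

Common attributes: R1 ∩ R2 = {B, E}.
Closure of {B, E}: B, E → D, F applies, adding D, F; D → C applies, adding C. So (B, E)⁺ = {B, C, D, E, F}.
The closure contains neither all of R1 = {B, D, E, F, G} nor all of R2 = {A, B, C, E}, so the common attributes are not a superkey of either fragment. The join is lossy.

No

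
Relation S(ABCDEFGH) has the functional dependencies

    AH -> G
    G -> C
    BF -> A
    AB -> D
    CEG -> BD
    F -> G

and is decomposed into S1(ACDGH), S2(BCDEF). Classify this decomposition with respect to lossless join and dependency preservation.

lossy and not dependency-preserving

Lossless test: (CD)⁺ = {CD}, which is a superkey of neither fragment — lossy.
Dependency preservation: the restricted closure of {BF} across the fragments never reaches {A}, so BF → A cannot be enforced without a join — not preserved.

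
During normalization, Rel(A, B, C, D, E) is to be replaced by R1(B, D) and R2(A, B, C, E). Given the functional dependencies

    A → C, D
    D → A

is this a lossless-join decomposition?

Common attributes: R1 ∩ R2 = {B}.
No dependency enlarges {B}, so (B)⁺ = {B}.
The closure contains neither all of R1 = {B, D} nor all of R2 = {A, B, C, E}, so the common attributes are not a superkey of either fragment. The join is lossy.

No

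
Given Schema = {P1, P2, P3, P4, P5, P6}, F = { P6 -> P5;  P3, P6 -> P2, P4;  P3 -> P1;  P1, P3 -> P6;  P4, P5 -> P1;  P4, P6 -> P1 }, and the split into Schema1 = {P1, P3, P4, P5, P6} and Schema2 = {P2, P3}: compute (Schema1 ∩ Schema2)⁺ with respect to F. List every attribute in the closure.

Schema1 ∩ Schema2 = {P3}.
P3 → P1 applies, adding P1
P1, P3 → P6 applies, adding P6
P6 → P5 applies, adding P5
P3, P6 → P2, P4 applies, adding P2, P4
Closure: {P1, P2, P3, P4, P5, P6}.

P1, P2, P3, P4, P5, P6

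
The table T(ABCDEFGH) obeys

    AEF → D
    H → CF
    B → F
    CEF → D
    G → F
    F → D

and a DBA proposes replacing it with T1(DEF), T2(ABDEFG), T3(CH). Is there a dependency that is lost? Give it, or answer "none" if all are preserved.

H → CF

Check H → CF: no single fragment contains all of {CFH}, and the restricted closure of {H} across the fragments never reaches {CF}.
AEF → D is preserved.
B → F is preserved.
CEF → D is preserved.
G → F is preserved.
F → D is preserved.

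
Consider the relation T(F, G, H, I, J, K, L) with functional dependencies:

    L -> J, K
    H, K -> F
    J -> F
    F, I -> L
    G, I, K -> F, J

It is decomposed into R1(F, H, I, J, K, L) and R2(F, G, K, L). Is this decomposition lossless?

Common attributes: R1 ∩ R2 = {F, K, L}.
Closure of {F, K, L}: L → J, K applies, adding J. So (F, K, L)⁺ = {F, J, K, L}.
The closure contains neither all of R1 = {F, H, I, J, K, L} nor all of R2 = {F, G, K, L}, so the common attributes are not a superkey of either fragment. The join is lossy.

No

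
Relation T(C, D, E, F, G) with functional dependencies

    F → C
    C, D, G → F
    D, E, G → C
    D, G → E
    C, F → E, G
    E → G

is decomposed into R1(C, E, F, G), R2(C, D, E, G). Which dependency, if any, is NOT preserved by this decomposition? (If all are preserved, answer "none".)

Check C, D, G → F: no single fragment contains all of {C, D, F, G}, and the restricted closure of {C, D, G} across the fragments never reaches {F}.
F → C is preserved.
D, E, G → C is preserved.
D, G → E is preserved.
C, F → E, G is preserved.
E → G is preserved.

C, D, G → F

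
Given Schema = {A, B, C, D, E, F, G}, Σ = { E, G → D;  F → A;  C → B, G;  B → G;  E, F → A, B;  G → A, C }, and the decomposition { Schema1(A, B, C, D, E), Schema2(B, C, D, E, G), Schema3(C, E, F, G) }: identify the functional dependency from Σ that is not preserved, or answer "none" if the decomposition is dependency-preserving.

Check F → A: no single fragment contains all of {A, F}, and the restricted closure of {F} across the fragments never reaches {A}.
E, G → D is preserved.
C → B, G is preserved.
B → G is preserved.
E, F → A, B is preserved.
G → A, C is preserved.

F → A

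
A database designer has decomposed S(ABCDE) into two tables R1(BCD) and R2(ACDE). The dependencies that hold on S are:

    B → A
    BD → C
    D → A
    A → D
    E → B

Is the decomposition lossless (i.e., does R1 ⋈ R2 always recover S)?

No

Common attributes: R1 ∩ R2 = {CD}.
Closure of {CD}: D → A applies, adding A. So (CD)⁺ = {ACD}.
The closure contains neither all of R1 = {BCD} nor all of R2 = {ACDE}, so the common attributes are not a superkey of either fragment. The join is lossy.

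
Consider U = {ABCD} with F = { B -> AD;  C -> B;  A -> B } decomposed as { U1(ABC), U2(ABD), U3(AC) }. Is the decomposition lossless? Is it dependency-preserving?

lossless and dependency-preserving

Lossless test (chase): Rows 1 and 2 agree on B; apply B→AD and equate their AD entries. Rows 1 and 3 agree on C; apply C→B and equate their B entries. Rows 1 and 3 agree on B; apply B→AD and equate their AD entries. Row 1 is now all distinguished symbols — the join is lossless.
Dependency preservation: every FD's attributes lie within a single fragment, so each can be enforced locally — preserved.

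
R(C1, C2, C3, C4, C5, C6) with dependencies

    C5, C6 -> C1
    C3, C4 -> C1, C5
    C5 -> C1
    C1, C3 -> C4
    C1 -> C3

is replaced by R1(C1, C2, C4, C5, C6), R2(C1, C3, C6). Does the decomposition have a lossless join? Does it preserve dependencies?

Lossless test: (C1, C6)⁺ = {C1, C3, C4, C5, C6}, which contains all of one fragment — lossless.
Dependency preservation: the restricted closure of {C3, C4} across the fragments never reaches {C1, C5}, so C3, C4 → C1, C5 cannot be enforced without a join — not preserved.

lossless but not dependency-preserving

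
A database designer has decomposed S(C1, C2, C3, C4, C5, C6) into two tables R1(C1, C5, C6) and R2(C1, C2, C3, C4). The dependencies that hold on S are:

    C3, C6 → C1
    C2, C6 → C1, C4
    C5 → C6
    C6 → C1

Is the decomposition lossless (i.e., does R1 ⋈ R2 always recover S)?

No

Common attributes: R1 ∩ R2 = {C1}.
No dependency enlarges {C1}, so (C1)⁺ = {C1}.
The closure contains neither all of R1 = {C1, C5, C6} nor all of R2 = {C1, C2, C3, C4}, so the common attributes are not a superkey of either fragment. The join is lossy.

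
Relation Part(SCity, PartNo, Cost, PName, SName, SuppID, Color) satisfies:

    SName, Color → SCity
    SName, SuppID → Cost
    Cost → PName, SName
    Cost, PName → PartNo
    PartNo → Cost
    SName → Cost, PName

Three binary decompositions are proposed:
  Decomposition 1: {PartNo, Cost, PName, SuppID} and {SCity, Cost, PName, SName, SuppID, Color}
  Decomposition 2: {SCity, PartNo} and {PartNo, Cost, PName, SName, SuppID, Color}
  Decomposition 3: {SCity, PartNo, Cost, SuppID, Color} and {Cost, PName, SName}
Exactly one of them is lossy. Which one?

Decomposition 1: common = {Cost, PName, SuppID}, closure = {PartNo, Cost, PName, SName, SuppID} → lossless.
Decomposition 2: common = {PartNo}, closure = {PartNo, Cost, PName, SName} → lossy.
Decomposition 3: common = {Cost}, closure = {PartNo, Cost, PName, SName} → lossless.

Decomposition 2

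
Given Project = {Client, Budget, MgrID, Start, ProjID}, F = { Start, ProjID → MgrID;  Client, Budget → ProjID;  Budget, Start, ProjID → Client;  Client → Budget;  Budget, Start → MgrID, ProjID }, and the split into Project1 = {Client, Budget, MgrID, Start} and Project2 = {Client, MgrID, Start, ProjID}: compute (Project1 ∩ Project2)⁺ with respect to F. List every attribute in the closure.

Client, Budget, MgrID, Start, ProjID

Project1 ∩ Project2 = {Client, MgrID, Start}.
Client → Budget applies, adding Budget
Budget, Start → MgrID, ProjID applies, adding ProjID
Closure: {Client, Budget, MgrID, Start, ProjID}.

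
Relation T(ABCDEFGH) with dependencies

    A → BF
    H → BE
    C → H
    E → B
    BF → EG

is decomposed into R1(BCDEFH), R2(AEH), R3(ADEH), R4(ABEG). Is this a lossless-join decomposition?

Chase test. Columns are ABCDEFGH; row i has aⱼ where attribute j ∈ Ri, else bᵢⱼ.
Initial tableau (one row per fragment):
  row 1: b11 a2 a3 a4 a5 a6 b17 a8
  row 2: a1 b22 b23 b24 a5 b26 b27 a8
  row 3: a1 b32 b33 a4 a5 b36 b37 a8
  row 4: a1 a2 b43 b44 a5 b46 a7 b48
Rows 2 and 3 agree on A; apply A→BF and equate their BF entries.
Rows 2 and 4 agree on A; apply A→BF and equate their BF entries.
Rows 2 and 3 agree on BF; apply BF→EG and equate their EG entries.
Rows 2 and 4 agree on BF; apply BF→EG and equate their EG entries.
No row becomes fully distinguished — the join is lossy.

No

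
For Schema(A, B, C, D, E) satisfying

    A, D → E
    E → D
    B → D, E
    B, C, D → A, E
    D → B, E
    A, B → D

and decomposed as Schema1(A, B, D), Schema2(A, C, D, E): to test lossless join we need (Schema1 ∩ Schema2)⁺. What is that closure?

Schema1 ∩ Schema2 = {A, D}.
A, D → E applies, adding E
D → B, E applies, adding B
Closure: {A, B, D, E}.

A, B, D, E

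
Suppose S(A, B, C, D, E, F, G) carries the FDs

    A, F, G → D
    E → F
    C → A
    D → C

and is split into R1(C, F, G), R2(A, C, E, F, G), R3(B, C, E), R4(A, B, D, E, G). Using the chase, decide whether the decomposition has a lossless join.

Chase test. Columns are A, B, C, D, E, F, G; row i has aⱼ where attribute j ∈ Ri, else bᵢⱼ.
Initial tableau (one row per fragment):
  row 1: b11 b12 a3 b14 b15 a6 a7
  row 2: a1 b22 a3 b24 a5 a6 a7
  row 3: b31 a2 a3 b34 a5 b36 b37
  row 4: a1 a2 b43 a4 a5 b46 a7
Rows 2 and 3 agree on E; apply E→F and equate their F entries.
Rows 2 and 4 agree on E; apply E→F and equate their F entries.
Rows 1 and 2 agree on C; apply C→A and equate their A entries.
Rows 1 and 3 agree on C; apply C→A and equate their A entries.
Rows 1 and 2 agree on A, F, G; apply A, F, G→D and equate their D entries.
Rows 1 and 4 agree on A, F, G; apply A, F, G→D and equate their D entries.
Rows 1 and 4 agree on D; apply D→C and equate their C entries.
Row 4 is now all distinguished symbols — the join is lossless.

Yes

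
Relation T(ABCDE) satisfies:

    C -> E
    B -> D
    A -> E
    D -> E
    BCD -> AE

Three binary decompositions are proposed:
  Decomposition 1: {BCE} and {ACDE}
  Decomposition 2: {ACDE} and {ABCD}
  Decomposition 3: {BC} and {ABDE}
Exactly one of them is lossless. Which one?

Decomposition 2

Decomposition 1: common = {CE}, closure = {CE} → lossy.
Decomposition 2: common = {ACD}, closure = {ACDE} → lossless.
Decomposition 3: common = {B}, closure = {BDE} → lossy.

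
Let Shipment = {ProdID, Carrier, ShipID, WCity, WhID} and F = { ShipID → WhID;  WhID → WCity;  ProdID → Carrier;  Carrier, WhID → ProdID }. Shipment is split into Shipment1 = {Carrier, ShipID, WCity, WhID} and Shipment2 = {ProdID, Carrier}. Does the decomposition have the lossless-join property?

No

Common attributes: Shipment1 ∩ Shipment2 = {Carrier}.
No dependency enlarges {Carrier}, so (Carrier)⁺ = {Carrier}.
The closure contains neither all of Shipment1 = {Carrier, ShipID, WCity, WhID} nor all of Shipment2 = {ProdID, Carrier}, so the common attributes are not a superkey of either fragment. The join is lossy.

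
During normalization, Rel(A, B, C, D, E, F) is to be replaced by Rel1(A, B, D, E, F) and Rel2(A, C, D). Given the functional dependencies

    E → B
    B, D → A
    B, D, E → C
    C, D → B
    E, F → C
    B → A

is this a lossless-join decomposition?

Common attributes: Rel1 ∩ Rel2 = {A, D}.
No dependency enlarges {A, D}, so (A, D)⁺ = {A, D}.
The closure contains neither all of Rel1 = {A, B, D, E, F} nor all of Rel2 = {A, C, D}, so the common attributes are not a superkey of either fragment. The join is lossy.

No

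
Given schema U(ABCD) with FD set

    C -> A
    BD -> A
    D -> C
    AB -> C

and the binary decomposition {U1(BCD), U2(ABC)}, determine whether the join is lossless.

Yes

Common attributes: U1 ∩ U2 = {BC}.
Closure of {BC}: C → A applies, adding A. So (BC)⁺ = {ABC}.
This closure contains every attribute of U2, so U1 ∩ U2 → U2. The join is lossless.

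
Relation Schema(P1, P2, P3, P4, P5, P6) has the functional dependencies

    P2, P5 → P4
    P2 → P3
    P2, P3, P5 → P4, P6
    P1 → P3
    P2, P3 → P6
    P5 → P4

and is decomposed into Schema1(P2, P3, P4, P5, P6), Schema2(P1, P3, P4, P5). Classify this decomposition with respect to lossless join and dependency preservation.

Lossless test: (P3, P4, P5)⁺ = {P3, P4, P5}, which is a superkey of neither fragment — lossy.
Dependency preservation: every FD's attributes lie within a single fragment, so each can be enforced locally — preserved.

lossy but dependency-preserving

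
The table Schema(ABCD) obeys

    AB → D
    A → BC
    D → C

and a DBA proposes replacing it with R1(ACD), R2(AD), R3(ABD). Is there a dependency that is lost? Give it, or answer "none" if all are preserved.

none

AB → D lies within R3.
A → BC: restricted closure across fragments reaches BC.
D → C lies within R1.
Every dependency is enforceable on the fragments, so the decomposition is dependency-preserving.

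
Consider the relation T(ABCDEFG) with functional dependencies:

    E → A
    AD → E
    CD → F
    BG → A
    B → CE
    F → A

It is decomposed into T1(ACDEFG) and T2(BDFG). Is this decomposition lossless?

Common attributes: T1 ∩ T2 = {DFG}.
Closure of {DFG}: F → A applies, adding A; AD → E applies, adding E. So (DFG)⁺ = {ADEFG}.
The closure contains neither all of T1 = {ACDEFG} nor all of T2 = {BDFG}, so the common attributes are not a superkey of either fragment. The join is lossy.

No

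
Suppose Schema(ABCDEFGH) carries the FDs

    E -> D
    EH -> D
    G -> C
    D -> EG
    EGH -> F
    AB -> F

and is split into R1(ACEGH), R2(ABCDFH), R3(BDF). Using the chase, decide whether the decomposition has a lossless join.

Chase test. Columns are ABCDEFGH; row i has aⱼ where attribute j ∈ Ri, else bᵢⱼ.
Initial tableau (one row per fragment):
  row 1: a1 b12 a3 b14 a5 b16 a7 a8
  row 2: a1 a2 a3 a4 b25 a6 b27 a8
  row 3: b31 a2 b33 a4 b35 a6 b37 b38
Rows 2 and 3 agree on D; apply D→EG and equate their EG entries.
Rows 2 and 3 agree on G; apply G→C and equate their C entries.
No row becomes fully distinguished — the join is lossy.

No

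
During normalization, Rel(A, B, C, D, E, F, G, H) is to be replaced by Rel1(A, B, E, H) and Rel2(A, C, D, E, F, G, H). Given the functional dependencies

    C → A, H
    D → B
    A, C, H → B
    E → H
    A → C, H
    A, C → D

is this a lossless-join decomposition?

Yes

Common attributes: Rel1 ∩ Rel2 = {A, E, H}.
Closure of {A, E, H}: A → C, H applies, adding C; A, C → D applies, adding D; D → B applies, adding B. So (A, E, H)⁺ = {A, B, C, D, E, H}.
This closure contains every attribute of Rel1, so Rel1 ∩ Rel2 → Rel1. The join is lossless.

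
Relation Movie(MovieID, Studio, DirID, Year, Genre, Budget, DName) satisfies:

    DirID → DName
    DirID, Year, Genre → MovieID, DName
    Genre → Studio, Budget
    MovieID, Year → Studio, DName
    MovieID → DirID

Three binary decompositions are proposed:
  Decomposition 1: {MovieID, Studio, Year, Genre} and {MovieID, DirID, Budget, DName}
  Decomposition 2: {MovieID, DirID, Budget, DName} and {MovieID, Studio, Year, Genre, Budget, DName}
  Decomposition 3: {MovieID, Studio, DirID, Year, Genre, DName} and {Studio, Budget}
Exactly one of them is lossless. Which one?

Decomposition 1: common = {MovieID}, closure = {MovieID, DirID, DName} → lossy.
Decomposition 2: common = {MovieID, Budget, DName}, closure = {MovieID, DirID, Budget, DName} → lossless.
Decomposition 3: common = {Studio}, closure = {Studio} → lossy.

Decomposition 2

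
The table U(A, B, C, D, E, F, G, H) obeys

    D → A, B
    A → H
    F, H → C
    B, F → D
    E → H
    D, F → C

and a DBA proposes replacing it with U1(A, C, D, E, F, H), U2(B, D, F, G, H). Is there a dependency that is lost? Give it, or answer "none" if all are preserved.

D → A, B: restricted closure across fragments reaches A, B.
A → H lies within U1.
F, H → C lies within U1.
B, F → D lies within U2.
E → H lies within U1.
D, F → C lies within U1.
Every dependency is enforceable on the fragments, so the decomposition is dependency-preserving.

none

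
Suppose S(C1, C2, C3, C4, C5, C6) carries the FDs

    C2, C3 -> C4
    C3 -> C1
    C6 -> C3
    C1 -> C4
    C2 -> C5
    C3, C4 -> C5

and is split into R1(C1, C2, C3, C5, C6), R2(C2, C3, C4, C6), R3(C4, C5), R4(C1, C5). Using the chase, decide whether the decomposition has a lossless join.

Yes

Chase test. Columns are C1, C2, C3, C4, C5, C6; row i has aⱼ where attribute j ∈ Ri, else bᵢⱼ.
Initial tableau (one row per fragment):
  row 1: a1 a2 a3 b14 a5 a6
  row 2: b21 a2 a3 a4 b25 a6
  row 3: b31 b32 b33 a4 a5 b36
  row 4: a1 b42 b43 b44 a5 b46
Rows 1 and 2 agree on C2, C3; apply C2, C3→C4 and equate their C4 entries.
Rows 1 and 2 agree on C3; apply C3→C1 and equate their C1 entries.
Rows 1 and 4 agree on C1; apply C1→C4 and equate their C4 entries.
Rows 1 and 2 agree on C2; apply C2→C5 and equate their C5 entries.
Row 1 is now all distinguished symbols — the join is lossless.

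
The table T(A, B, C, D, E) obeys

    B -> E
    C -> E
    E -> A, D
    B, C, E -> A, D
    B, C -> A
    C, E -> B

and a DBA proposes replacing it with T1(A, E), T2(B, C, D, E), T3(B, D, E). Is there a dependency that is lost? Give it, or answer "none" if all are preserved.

B → E lies within T2.
C → E lies within T2.
E → A, D: restricted closure across fragments reaches A, D.
B, C, E → A, D: restricted closure across fragments reaches A, D.
B, C → A: restricted closure across fragments reaches A.
C, E → B lies within T2.
Every dependency is enforceable on the fragments, so the decomposition is dependency-preserving.

none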